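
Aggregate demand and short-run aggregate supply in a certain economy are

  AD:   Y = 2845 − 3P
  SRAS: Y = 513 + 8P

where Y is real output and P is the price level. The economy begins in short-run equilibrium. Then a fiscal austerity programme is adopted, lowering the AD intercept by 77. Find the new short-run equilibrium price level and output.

This is a negative demand shock: AD shifts left.
New AD: Y = 2768 − 3P.
Set AD = SRAS: 2768 − 3P = 513 + 8P, so 2255 = 11P and P = 205.
Y = 2768 − 3·205 = 2153.

P = 205, Y = 2153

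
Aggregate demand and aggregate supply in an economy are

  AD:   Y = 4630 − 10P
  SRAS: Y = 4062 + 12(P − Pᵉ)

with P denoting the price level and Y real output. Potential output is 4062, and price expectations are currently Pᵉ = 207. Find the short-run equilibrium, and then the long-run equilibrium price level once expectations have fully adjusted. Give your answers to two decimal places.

Short run: with Pᵉ = 207, SRAS is Y = 1578 + 12P. Setting AD = SRAS gives 3052 = 22P, so P = 138.73 and Y = 4630 − 10P = 3242.73.
Output 3242.73 is below potential 4062, so over time expected prices fall and SRAS shifts right until Y returns to 4062.
Long run: Y = 4062 on the AD curve gives 4062 = 4630 − 10P, so P = 56.80.

Short run: P = 138.73, Y = 3242.73. Long run: P = 56.80.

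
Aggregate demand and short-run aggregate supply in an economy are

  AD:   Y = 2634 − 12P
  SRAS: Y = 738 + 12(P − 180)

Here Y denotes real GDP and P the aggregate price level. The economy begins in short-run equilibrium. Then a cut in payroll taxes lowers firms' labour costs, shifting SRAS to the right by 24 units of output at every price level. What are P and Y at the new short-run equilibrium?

This is a positive supply shock: SRAS shifts right.
New SRAS: Y = 12P − 1398.
Set AD = SRAS: 2634 − 12P = 12P − 1398, so 4032 = 24P and P = 168.
Y = 2634 − 12·168 = 618.

P = 168, Y = 618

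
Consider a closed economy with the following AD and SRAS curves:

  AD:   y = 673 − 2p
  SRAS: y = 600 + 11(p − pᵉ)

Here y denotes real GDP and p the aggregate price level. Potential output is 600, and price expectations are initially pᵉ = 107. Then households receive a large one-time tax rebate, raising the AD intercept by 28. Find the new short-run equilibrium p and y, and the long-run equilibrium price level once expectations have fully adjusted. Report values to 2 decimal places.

AD shifts right: new AD is y = 701 − 2p. With pᵉ = 107, SRAS is y = 11p − 577.
Short run: 701 − 2p = 11p − 577 gives 1278 = 13p, so p = 98.31 and y = 701 − 2p = 504.38.
y = 504.38 is below potential 600; expectations adjust and SRAS shifts right until y = 600.
Long run: on the new AD curve, 600 = 701 − 2p gives p = 50.50.

Short run: p = 98.31, y = 504.38. Long run: p = 50.50.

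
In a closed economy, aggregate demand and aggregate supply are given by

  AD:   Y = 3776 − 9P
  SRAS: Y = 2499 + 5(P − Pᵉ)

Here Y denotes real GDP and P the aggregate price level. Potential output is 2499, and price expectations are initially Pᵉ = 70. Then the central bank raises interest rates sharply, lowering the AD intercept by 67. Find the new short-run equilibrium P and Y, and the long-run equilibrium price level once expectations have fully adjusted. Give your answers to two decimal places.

AD shifts left: new AD is Y = 3709 − 9P. With Pᵉ = 70, SRAS is Y = 2149 + 5P.
Short run: 3709 − 9P = 2149 + 5P gives 1560 = 14P, so P = 111.43 and Y = 3709 − 9P = 2706.14.
Y = 2706.14 is above potential 2499; expectations adjust and SRAS shifts left until Y = 2499.
Long run: on the new AD curve, 2499 = 3709 − 9P gives P = 134.44.

Short run: P = 111.43, Y = 2706.14. Long run: P = 134.44.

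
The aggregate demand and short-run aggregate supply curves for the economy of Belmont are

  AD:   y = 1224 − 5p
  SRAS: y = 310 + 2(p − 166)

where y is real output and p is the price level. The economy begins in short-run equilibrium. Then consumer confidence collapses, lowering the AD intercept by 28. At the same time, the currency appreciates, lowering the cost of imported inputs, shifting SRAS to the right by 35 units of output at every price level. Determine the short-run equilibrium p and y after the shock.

After both shocks: AD is y = 1196 − 5p and SRAS is y = 13 + 2p.
Setting them equal: 1183 = 7p, so p = 169.
y = 1196 − 5·169 = 351.

p = 169, y = 351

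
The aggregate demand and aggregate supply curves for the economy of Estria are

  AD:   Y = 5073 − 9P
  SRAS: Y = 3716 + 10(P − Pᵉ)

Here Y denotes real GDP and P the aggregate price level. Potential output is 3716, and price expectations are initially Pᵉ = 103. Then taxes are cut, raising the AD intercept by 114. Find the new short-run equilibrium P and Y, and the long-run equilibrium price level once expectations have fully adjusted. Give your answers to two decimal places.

Short run: P = 131.63, Y = 4002.32. Long run: P = 163.44.

AD shifts right: new AD is Y = 5187 − 9P. With Pᵉ = 103, SRAS is Y = 2686 + 10P.
Short run: 5187 − 9P = 2686 + 10P gives 2501 = 19P, so P = 131.63 and Y = 5187 − 9P = 4002.32.
Y = 4002.32 is above potential 3716; expectations adjust and SRAS shifts left until Y = 3716.
Long run: on the new AD curve, 3716 = 5187 − 9P gives P = 163.44.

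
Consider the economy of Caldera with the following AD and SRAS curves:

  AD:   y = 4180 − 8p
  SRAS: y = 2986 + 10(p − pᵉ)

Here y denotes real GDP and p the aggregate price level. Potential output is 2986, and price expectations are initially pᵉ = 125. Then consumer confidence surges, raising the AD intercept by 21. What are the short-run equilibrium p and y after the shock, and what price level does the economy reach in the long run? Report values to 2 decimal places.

AD shifts right: new AD is y = 4201 − 8p. With pᵉ = 125, SRAS is y = 1736 + 10p.
Short run: 4201 − 8p = 1736 + 10p gives 2465 = 18p, so p = 136.94 and y = 4201 − 8p = 3105.44.
y = 3105.44 is above potential 2986; expectations adjust and SRAS shifts left until y = 2986.
Long run: on the new AD curve, 2986 = 4201 − 8p gives p = 151.88.

Short run: p = 136.94, y = 3105.44. Long run: p = 151.88.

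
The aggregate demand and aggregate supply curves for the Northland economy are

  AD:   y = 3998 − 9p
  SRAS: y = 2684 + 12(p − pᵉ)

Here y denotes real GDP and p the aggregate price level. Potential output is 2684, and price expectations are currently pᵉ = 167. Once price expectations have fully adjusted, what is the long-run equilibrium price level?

Long-run p = 146

Short run: with pᵉ = 167, SRAS is y = 680 + 12p. Setting AD = SRAS gives 3318 = 21p, so p = 158 and y = 3998 − 9·158 = 2576.
Output 2576 is below potential 2684, so over time expected prices fall and SRAS shifts right until y returns to 2684.
Long run: y = 2684 on the AD curve gives 2684 = 3998 − 9p, so p = 146.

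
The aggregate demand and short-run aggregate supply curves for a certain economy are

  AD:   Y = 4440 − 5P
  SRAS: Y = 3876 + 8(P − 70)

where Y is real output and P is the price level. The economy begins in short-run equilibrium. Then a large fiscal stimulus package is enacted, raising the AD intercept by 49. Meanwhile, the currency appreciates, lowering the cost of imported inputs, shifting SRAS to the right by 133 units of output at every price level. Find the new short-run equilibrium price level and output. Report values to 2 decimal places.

P = 80.00, Y = 4089.00

After both shocks: AD is Y = 4489 − 5P and SRAS is Y = 3449 + 8P.
Setting them equal: 1040 = 13P, so P = 80.00.
Substituting into AD, Y = 4089.00.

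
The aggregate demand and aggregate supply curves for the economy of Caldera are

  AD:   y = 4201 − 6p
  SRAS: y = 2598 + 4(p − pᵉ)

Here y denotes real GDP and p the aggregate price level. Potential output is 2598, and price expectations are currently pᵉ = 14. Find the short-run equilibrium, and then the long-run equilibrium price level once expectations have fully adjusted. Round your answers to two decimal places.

Short run: p = 165.90, y = 3205.60. Long run: p = 267.17.

Short run: with pᵉ = 14, SRAS is y = 2542 + 4p. Setting AD = SRAS gives 1659 = 10p, so p = 165.90 and y = 4201 − 6p = 3205.60.
Output 3205.60 is above potential 2598, so over time expected prices rise and SRAS shifts left until y returns to 2598.
Long run: y = 2598 on the AD curve gives 2598 = 4201 − 6p, so p = 267.17.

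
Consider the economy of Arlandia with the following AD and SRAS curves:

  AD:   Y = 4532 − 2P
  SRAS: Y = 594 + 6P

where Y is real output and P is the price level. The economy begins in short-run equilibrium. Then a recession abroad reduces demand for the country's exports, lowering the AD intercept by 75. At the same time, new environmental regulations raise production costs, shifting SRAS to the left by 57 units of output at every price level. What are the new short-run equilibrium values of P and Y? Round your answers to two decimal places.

P = 490.00, Y = 3477.00

After both shocks: AD is Y = 4457 − 2P and SRAS is Y = 537 + 6P.
Setting them equal: 3920 = 8P, so P = 490.00.
Substituting into AD, Y = 3477.00.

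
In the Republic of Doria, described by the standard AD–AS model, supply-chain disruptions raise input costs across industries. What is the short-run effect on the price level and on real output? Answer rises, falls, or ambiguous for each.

This is an adverse supply shock: SRAS shifts left.
Moving along the downward-sloping AD curve, P rises and Y falls.

Price level: rises; output: falls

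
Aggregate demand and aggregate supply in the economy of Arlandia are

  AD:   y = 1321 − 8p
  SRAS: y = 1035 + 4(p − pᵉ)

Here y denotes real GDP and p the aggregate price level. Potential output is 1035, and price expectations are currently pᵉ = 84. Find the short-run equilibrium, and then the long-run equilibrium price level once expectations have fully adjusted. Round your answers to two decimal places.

Short run: with pᵉ = 84, SRAS is y = 699 + 4p. Setting AD = SRAS gives 622 = 12p, so p = 51.83 and y = 1321 − 8p = 906.33.
Output 906.33 is below potential 1035, so over time expected prices fall and SRAS shifts right until y returns to 1035.
Long run: y = 1035 on the AD curve gives 1035 = 1321 − 8p, so p = 35.75.

Short run: p = 51.83, y = 906.33. Long run: p = 35.75.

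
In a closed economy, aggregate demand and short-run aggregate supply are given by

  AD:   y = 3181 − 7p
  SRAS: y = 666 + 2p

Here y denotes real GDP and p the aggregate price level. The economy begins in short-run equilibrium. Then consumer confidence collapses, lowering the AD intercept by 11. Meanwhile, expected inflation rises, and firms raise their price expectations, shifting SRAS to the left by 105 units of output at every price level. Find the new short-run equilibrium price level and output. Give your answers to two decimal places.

p = 289.89, y = 1140.78

After both shocks: AD is y = 3170 − 7p and SRAS is y = 561 + 2p.
Setting them equal: 2609 = 9p, so p = 289.89.
Substituting into AD, y = 1140.78.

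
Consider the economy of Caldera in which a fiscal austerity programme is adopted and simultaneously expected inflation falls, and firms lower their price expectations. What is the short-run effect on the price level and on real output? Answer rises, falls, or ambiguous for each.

Price level: falls; output: ambiguous

The first event is a negative demand shock: AD shifts left, which by itself pushes P down and Y down.
The second is a favourable supply shock: SRAS shifts right, which by itself pushes P down and Y up.
Both shocks push P down, so P falls. The two shocks push Y in opposite directions, so the effect on Y is ambiguous.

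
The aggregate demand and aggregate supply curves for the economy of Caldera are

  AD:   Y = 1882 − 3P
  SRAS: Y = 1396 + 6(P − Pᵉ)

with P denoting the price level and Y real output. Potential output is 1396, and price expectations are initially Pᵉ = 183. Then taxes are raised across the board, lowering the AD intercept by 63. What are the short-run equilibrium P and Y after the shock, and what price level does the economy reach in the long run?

Short run: P = 169, Y = 1312. Long run: P = 141.

AD shifts left: new AD is Y = 1819 − 3P. With Pᵉ = 183, SRAS is Y = 298 + 6P.
Short run: 1819 − 3P = 298 + 6P gives 1521 = 9P, so P = 169 and Y = 1819 − 3·169 = 1312.
Y = 1312 is below potential 1396; expectations adjust and SRAS shifts right until Y = 1396.
Long run: on the new AD curve, 1396 = 1819 − 3P gives P = 141.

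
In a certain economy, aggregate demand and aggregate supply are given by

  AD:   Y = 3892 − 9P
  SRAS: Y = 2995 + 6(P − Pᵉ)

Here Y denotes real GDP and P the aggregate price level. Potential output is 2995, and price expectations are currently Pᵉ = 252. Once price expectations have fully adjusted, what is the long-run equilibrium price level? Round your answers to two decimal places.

Long-run P = 99.67

Short run: with Pᵉ = 252, SRAS is Y = 1483 + 6P. Setting AD = SRAS gives 2409 = 15P, so P = 160.60 and Y = 3892 − 9P = 2446.60.
Output 2446.60 is below potential 2995, so over time expected prices fall and SRAS shifts right until Y returns to 2995.
Long run: Y = 2995 on the AD curve gives 2995 = 3892 − 9P, so P = 99.67.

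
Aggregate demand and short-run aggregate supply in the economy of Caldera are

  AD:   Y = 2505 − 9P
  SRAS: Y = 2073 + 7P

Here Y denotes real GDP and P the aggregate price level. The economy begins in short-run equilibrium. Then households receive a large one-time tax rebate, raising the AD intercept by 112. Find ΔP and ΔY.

This is a positive demand shock: AD shifts right.
New AD: Y = 2617 − 9P.
Set AD = SRAS: 2617 − 9P = 2073 + 7P, so 544 = 16P and P = 34.
Y = 2617 − 9·34 = 2311.
Initially P = 27, Y = 2262, so ΔP = +7 and ΔY = +49.

ΔP = +7, ΔY = +49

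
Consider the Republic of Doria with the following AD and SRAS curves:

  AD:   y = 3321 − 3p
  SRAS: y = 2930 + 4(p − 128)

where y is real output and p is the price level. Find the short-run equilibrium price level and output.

Write SRAS as y = 2930 + 4p − 512 = 2418 + 4p.
Set AD = SRAS: 3321 − 3p = 2418 + 4p, so 903 = 7p and p = 129.
Then y = 3321 − 3·129 = 2934.

p = 129, y = 2934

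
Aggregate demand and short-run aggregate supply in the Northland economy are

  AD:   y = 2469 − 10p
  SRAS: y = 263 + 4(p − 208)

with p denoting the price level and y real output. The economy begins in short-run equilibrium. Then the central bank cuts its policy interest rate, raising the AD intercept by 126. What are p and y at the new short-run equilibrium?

p = 226, y = 335

This is a positive demand shock: AD shifts right.
New AD: y = 2595 − 10p.
SRAS can be written y = 4p − 569.
Set AD = SRAS: 2595 − 10p = 4p − 569, so 3164 = 14p and p = 226.
y = 2595 − 10·226 = 335.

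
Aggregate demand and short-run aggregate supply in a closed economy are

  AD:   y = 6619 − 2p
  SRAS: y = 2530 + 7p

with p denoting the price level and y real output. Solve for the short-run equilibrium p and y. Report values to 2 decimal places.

Set AD = SRAS: 6619 − 2p = 2530 + 7p, so 4089 = 9p and p = 454.33.
Substituting into AD, y = 6619 − 2p = 5710.33.

p = 454.33, y = 5710.33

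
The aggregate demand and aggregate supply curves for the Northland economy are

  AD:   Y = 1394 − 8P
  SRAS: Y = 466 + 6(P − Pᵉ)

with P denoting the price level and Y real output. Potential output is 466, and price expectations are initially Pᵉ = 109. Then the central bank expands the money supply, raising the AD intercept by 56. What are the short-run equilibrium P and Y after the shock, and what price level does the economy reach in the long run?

Short run: P = 117, Y = 514. Long run: P = 123.

AD shifts right: new AD is Y = 1450 − 8P. With Pᵉ = 109, SRAS is Y = 6P − 188.
Short run: 1450 − 8P = 6P − 188 gives 1638 = 14P, so P = 117 and Y = 1450 − 8·117 = 514.
Y = 514 is above potential 466; expectations adjust and SRAS shifts left until Y = 466.
Long run: on the new AD curve, 466 = 1450 − 8P gives P = 123.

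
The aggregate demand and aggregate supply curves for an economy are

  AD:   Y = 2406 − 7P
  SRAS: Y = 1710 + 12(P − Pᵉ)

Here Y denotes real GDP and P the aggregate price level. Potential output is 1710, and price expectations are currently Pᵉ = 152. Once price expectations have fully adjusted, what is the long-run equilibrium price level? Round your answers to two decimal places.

Short run: with Pᵉ = 152, SRAS is Y = 12P − 114. Setting AD = SRAS gives 2520 = 19P, so P = 132.63 and Y = 2406 − 7P = 1477.58.
Output 1477.58 is below potential 1710, so over time expected prices fall and SRAS shifts right until Y returns to 1710.
Long run: Y = 1710 on the AD curve gives 1710 = 2406 − 7P, so P = 99.43.

Long-run P = 99.43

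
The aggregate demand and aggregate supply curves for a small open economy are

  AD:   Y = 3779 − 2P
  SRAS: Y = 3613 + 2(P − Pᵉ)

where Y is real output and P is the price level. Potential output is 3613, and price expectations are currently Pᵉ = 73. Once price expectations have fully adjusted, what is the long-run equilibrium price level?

Short run: with Pᵉ = 73, SRAS is Y = 3467 + 2P. Setting AD = SRAS gives 312 = 4P, so P = 78 and Y = 3779 − 2·78 = 3623.
Output 3623 is above potential 3613, so over time expected prices rise and SRAS shifts left until Y returns to 3613.
Long run: Y = 3613 on the AD curve gives 3613 = 3779 − 2P, so P = 83.

Long-run P = 83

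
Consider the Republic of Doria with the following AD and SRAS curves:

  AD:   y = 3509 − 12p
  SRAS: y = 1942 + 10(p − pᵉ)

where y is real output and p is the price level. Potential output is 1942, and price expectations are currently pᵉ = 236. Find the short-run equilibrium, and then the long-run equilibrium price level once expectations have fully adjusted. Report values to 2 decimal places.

Short run: with pᵉ = 236, SRAS is y = 10p − 418. Setting AD = SRAS gives 3927 = 22p, so p = 178.50 and y = 3509 − 12p = 1367.00.
Output 1367.00 is below potential 1942, so over time expected prices fall and SRAS shifts right until y returns to 1942.
Long run: y = 1942 on the AD curve gives 1942 = 3509 − 12p, so p = 130.58.

Short run: p = 178.50, y = 1367.00. Long run: p = 130.58.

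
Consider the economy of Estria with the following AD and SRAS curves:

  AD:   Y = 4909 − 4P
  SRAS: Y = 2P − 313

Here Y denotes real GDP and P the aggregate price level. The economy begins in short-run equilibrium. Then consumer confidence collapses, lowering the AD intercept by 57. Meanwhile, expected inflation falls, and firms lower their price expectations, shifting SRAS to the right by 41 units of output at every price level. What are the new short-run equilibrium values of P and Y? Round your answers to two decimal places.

After both shocks: AD is Y = 4852 − 4P and SRAS is Y = 2P − 272.
Setting them equal: 5124 = 6P, so P = 854.00.
Substituting into AD, Y = 1436.00.

P = 854.00, Y = 1436.00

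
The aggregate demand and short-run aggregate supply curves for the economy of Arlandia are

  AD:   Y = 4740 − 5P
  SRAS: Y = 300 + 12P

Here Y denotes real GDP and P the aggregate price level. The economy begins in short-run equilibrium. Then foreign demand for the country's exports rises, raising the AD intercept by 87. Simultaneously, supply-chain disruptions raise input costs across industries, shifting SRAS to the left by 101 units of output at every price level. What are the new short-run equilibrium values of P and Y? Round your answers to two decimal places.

After both shocks: AD is Y = 4827 − 5P and SRAS is Y = 199 + 12P.
Setting them equal: 4628 = 17P, so P = 272.24.
Substituting into AD, Y = 3465.82.

P = 272.24, Y = 3465.82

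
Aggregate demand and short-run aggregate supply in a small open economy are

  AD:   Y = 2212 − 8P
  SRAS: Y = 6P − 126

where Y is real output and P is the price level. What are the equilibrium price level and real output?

P = 167, Y = 876

Set AD = SRAS: 2212 − 8P = 6P − 126, so 2338 = 14P and P = 167.
Then Y = 2212 − 8·167 = 876.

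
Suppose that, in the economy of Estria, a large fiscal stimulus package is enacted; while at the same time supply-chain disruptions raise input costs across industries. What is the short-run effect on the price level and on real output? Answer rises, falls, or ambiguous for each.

The first event is a positive demand shock: AD shifts right, which by itself pushes P up and Y up.
The second is an adverse supply shock: SRAS shifts left, which by itself pushes P up and Y down.
Both shocks push P up, so P rises. The two shocks push Y in opposite directions, so the effect on Y is ambiguous.

Price level: rises; output: ambiguous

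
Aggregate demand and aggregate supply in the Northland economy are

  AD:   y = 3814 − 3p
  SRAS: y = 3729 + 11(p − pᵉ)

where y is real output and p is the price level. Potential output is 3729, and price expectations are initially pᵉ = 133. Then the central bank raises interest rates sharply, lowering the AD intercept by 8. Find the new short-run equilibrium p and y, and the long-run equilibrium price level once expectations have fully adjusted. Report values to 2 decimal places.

Short run: p = 110.00, y = 3476.00. Long run: p = 25.67.

AD shifts left: new AD is y = 3806 − 3p. With pᵉ = 133, SRAS is y = 2266 + 11p.
Short run: 3806 − 3p = 2266 + 11p gives 1540 = 14p, so p = 110.00 and y = 3806 − 3p = 3476.00.
y = 3476.00 is below potential 3729; expectations adjust and SRAS shifts right until y = 3729.
Long run: on the new AD curve, 3729 = 3806 − 3p gives p = 25.67.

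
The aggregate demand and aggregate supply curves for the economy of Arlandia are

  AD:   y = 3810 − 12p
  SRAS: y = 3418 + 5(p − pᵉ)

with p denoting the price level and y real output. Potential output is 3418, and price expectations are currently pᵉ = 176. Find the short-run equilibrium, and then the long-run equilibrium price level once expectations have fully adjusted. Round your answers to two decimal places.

Short run: p = 74.82, y = 2912.12. Long run: p = 32.67.

Short run: with pᵉ = 176, SRAS is y = 2538 + 5p. Setting AD = SRAS gives 1272 = 17p, so p = 74.82 and y = 3810 − 12p = 2912.12.
Output 2912.12 is below potential 3418, so over time expected prices fall and SRAS shifts right until y returns to 3418.
Long run: y = 3418 on the AD curve gives 3418 = 3810 − 12p, so p = 32.67.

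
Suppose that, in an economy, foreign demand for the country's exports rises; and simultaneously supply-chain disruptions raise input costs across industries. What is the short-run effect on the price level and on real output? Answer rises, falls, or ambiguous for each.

The first event is a positive demand shock: AD shifts right, which by itself pushes P up and Y up.
The second is an adverse supply shock: SRAS shifts left, which by itself pushes P up and Y down.
Both shocks push P up, so P rises. The two shocks push Y in opposite directions, so the effect on Y is ambiguous.

Price level: rises; output: ambiguous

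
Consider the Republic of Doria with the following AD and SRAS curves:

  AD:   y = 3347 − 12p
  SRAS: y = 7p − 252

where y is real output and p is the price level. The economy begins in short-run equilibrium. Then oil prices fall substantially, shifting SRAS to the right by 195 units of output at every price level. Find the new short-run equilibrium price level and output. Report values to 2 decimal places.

This is a positive supply shock: SRAS shifts right.
New SRAS: y = 7p − 57.
Set AD = SRAS: 3347 − 12p = 7p − 57, so 3404 = 19p and p = 179.16.
Substituting into AD, y = 1197.11.

p = 179.16, y = 1197.11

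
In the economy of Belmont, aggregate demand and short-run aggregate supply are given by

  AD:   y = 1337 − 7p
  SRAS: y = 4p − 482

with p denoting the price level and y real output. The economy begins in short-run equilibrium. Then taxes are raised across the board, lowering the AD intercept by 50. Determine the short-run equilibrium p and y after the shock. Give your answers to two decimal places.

This is a negative demand shock: AD shifts left.
New AD: y = 1287 − 7p.
Set AD = SRAS: 1287 − 7p = 4p − 482, so 1769 = 11p and p = 160.82.
Substituting into AD, y = 161.27.

p = 160.82, y = 161.27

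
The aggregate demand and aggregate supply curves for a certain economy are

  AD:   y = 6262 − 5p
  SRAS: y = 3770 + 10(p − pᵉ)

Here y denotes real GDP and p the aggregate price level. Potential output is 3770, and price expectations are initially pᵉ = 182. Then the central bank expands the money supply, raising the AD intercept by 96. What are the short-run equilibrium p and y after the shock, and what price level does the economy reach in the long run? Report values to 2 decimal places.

Short run: p = 293.87, y = 4888.67. Long run: p = 517.60.

AD shifts right: new AD is y = 6358 − 5p. With pᵉ = 182, SRAS is y = 1950 + 10p.
Short run: 6358 − 5p = 1950 + 10p gives 4408 = 15p, so p = 293.87 and y = 6358 − 5p = 4888.67.
y = 4888.67 is above potential 3770; expectations adjust and SRAS shifts left until y = 3770.
Long run: on the new AD curve, 3770 = 6358 − 5p gives p = 517.60.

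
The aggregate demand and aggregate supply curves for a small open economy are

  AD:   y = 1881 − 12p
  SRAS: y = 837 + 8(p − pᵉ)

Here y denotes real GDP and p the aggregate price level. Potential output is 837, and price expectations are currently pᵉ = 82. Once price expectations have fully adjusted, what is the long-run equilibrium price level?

Long-run p = 87

Short run: with pᵉ = 82, SRAS is y = 181 + 8p. Setting AD = SRAS gives 1700 = 20p, so p = 85 and y = 1881 − 12·85 = 861.
Output 861 is above potential 837, so over time expected prices rise and SRAS shifts left until y returns to 837.
Long run: y = 837 on the AD curve gives 837 = 1881 − 12p, so p = 87.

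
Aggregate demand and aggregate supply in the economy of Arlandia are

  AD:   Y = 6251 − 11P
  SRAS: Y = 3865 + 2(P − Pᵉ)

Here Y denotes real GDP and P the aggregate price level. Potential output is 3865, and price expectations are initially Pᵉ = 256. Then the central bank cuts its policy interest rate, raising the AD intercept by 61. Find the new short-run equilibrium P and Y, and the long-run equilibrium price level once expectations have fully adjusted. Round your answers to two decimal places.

Short run: P = 227.62, Y = 3808.23. Long run: P = 222.45.

AD shifts right: new AD is Y = 6312 − 11P. With Pᵉ = 256, SRAS is Y = 3353 + 2P.
Short run: 6312 − 11P = 3353 + 2P gives 2959 = 13P, so P = 227.62 and Y = 6312 − 11P = 3808.23.
Y = 3808.23 is below potential 3865; expectations adjust and SRAS shifts right until Y = 3865.
Long run: on the new AD curve, 3865 = 6312 − 11P gives P = 222.45.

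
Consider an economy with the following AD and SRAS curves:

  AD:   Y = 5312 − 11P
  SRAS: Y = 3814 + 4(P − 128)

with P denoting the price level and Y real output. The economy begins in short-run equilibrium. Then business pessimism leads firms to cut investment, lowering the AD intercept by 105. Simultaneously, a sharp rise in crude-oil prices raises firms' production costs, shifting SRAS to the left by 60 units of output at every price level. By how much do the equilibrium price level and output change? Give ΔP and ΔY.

ΔP = -3, ΔY = -72

After both shocks: AD is Y = 5207 − 11P and SRAS is Y = 3242 + 4P.
Setting them equal: 1965 = 15P, so P = 131.
Y = 5207 − 11·131 = 3766.
Initially P = 134, Y = 3838, so ΔP = -3 and ΔY = -72.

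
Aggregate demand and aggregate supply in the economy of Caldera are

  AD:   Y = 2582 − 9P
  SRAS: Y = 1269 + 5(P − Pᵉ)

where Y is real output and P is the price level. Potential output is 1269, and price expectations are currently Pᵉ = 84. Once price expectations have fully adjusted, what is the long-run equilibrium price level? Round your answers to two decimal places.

Long-run P = 145.89

Short run: with Pᵉ = 84, SRAS is Y = 849 + 5P. Setting AD = SRAS gives 1733 = 14P, so P = 123.79 and Y = 2582 − 9P = 1467.93.
Output 1467.93 is above potential 1269, so over time expected prices rise and SRAS shifts left until Y returns to 1269.
Long run: Y = 1269 on the AD curve gives 1269 = 2582 − 9P, so P = 145.89.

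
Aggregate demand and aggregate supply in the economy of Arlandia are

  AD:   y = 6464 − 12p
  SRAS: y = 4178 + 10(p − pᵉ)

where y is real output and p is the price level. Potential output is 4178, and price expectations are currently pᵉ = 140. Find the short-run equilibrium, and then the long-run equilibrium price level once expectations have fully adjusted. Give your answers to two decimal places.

Short run: p = 167.55, y = 4453.45. Long run: p = 190.50.

Short run: with pᵉ = 140, SRAS is y = 2778 + 10p. Setting AD = SRAS gives 3686 = 22p, so p = 167.55 and y = 6464 − 12p = 4453.45.
Output 4453.45 is above potential 4178, so over time expected prices rise and SRAS shifts left until y returns to 4178.
Long run: y = 4178 on the AD curve gives 4178 = 6464 − 12p, so p = 190.50.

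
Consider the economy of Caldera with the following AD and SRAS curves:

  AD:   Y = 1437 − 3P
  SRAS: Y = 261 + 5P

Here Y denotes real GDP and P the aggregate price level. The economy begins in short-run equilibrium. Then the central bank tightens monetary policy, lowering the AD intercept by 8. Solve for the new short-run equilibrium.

P = 146, Y = 991

This is a negative demand shock: AD shifts left.
New AD: Y = 1429 − 3P.
Set AD = SRAS: 1429 − 3P = 261 + 5P, so 1168 = 8P and P = 146.
Y = 1429 − 3·146 = 991.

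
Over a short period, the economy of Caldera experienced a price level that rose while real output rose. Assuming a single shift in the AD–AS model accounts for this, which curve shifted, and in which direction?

AD shifted right

P rose and Y rose. An AD shift moves P and Y in the same direction; an SRAS shift moves them in opposite directions.
Here P and Y moved in the same direction, so the AD curve shifted.
Since Y rose, AD shifted right.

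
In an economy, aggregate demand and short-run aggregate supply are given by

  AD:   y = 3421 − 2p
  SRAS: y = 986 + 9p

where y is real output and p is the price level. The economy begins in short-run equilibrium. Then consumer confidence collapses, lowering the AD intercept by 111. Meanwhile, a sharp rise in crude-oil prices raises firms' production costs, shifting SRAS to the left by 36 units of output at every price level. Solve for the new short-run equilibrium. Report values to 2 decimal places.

p = 214.55, y = 2880.91

After both shocks: AD is y = 3310 − 2p and SRAS is y = 950 + 9p.
Setting them equal: 2360 = 11p, so p = 214.55.
Substituting into AD, y = 2880.91.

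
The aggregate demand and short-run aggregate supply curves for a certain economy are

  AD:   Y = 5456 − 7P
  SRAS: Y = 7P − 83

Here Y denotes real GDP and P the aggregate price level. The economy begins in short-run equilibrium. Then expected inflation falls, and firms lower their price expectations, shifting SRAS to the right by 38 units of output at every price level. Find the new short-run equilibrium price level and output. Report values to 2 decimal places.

This is a positive supply shock: SRAS shifts right.
New SRAS: Y = 7P − 45.
Set AD = SRAS: 5456 − 7P = 7P − 45, so 5501 = 14P and P = 392.93.
Substituting into AD, Y = 2705.50.

P = 392.93, Y = 2705.50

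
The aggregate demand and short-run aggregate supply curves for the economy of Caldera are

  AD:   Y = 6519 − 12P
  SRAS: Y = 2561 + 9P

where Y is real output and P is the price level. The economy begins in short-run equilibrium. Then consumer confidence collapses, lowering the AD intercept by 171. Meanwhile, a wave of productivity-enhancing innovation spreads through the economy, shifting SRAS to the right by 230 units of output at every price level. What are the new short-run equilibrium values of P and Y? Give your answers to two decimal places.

P = 169.38, Y = 4315.43

After both shocks: AD is Y = 6348 − 12P and SRAS is Y = 2791 + 9P.
Setting them equal: 3557 = 21P, so P = 169.38.
Substituting into AD, Y = 4315.43.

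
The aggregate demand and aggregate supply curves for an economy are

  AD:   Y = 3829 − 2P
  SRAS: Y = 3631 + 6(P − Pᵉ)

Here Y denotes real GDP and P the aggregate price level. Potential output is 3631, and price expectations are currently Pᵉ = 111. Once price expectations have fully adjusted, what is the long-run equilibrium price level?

Long-run P = 99

Short run: with Pᵉ = 111, SRAS is Y = 2965 + 6P. Setting AD = SRAS gives 864 = 8P, so P = 108 and Y = 3829 − 2·108 = 3613.
Output 3613 is below potential 3631, so over time expected prices fall and SRAS shifts right until Y returns to 3631.
Long run: Y = 3631 on the AD curve gives 3631 = 3829 − 2P, so P = 99.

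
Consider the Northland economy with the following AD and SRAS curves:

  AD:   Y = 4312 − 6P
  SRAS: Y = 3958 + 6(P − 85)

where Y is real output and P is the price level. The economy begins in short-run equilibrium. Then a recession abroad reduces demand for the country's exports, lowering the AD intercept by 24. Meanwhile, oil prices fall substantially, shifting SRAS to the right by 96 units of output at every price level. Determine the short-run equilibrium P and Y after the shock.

After both shocks: AD is Y = 4288 − 6P and SRAS is Y = 3544 + 6P.
Setting them equal: 744 = 12P, so P = 62.
Y = 4288 − 6·62 = 3916.

P = 62, Y = 3916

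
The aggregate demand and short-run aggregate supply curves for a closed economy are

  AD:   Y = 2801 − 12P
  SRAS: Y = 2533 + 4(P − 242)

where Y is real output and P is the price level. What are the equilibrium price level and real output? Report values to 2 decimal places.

Write SRAS as Y = 2533 + 4P − 968 = 1565 + 4P.
Set AD = SRAS: 2801 − 12P = 1565 + 4P, so 1236 = 16P and P = 77.25.
Substituting into AD, Y = 2801 − 12P = 1874.00.

P = 77.25, Y = 1874.00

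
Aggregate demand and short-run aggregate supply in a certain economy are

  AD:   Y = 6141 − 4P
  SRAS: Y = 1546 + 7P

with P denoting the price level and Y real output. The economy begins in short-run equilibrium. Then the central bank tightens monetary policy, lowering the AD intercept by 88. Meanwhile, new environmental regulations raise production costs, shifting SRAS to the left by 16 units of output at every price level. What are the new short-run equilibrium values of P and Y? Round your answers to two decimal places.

P = 411.18, Y = 4408.27

After both shocks: AD is Y = 6053 − 4P and SRAS is Y = 1530 + 7P.
Setting them equal: 4523 = 11P, so P = 411.18.
Substituting into AD, Y = 4408.27.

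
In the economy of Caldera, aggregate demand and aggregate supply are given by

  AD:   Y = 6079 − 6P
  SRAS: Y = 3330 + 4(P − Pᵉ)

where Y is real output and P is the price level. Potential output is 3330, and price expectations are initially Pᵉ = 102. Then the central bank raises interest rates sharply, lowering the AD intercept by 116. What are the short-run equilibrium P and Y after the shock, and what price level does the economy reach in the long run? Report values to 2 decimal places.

AD shifts left: new AD is Y = 5963 − 6P. With Pᵉ = 102, SRAS is Y = 2922 + 4P.
Short run: 5963 − 6P = 2922 + 4P gives 3041 = 10P, so P = 304.10 and Y = 5963 − 6P = 4138.40.
Y = 4138.40 is above potential 3330; expectations adjust and SRAS shifts left until Y = 3330.
Long run: on the new AD curve, 3330 = 5963 − 6P gives P = 438.83.

Short run: P = 304.10, Y = 4138.40. Long run: P = 438.83.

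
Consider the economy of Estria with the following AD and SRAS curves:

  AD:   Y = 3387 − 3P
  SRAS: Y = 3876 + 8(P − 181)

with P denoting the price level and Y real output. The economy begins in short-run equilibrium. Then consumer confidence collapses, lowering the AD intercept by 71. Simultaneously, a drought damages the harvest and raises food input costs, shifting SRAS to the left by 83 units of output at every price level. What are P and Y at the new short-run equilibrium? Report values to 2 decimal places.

P = 88.27, Y = 3051.18

After both shocks: AD is Y = 3316 − 3P and SRAS is Y = 2345 + 8P.
Setting them equal: 971 = 11P, so P = 88.27.
Substituting into AD, Y = 3051.18.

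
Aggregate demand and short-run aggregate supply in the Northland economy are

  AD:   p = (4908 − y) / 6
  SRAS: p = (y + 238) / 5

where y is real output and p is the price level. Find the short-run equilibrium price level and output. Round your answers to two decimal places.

p = 467.82, y = 2101.09

Rearrange AD to y = 4908 − 6p.
Rearrange SRAS to y = 5p − 238.
Set AD = SRAS: 4908 − 6p = 5p − 238, so 5146 = 11p and p = 467.82.
Substituting into AD, y = 4908 − 6p = 2101.09.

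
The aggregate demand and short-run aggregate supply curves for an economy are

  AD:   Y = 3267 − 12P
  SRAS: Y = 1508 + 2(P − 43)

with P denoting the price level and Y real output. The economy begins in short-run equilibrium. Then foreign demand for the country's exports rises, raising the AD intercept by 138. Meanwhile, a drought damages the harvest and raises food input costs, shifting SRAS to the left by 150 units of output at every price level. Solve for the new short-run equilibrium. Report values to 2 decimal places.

P = 152.36, Y = 1576.71

After both shocks: AD is Y = 3405 − 12P and SRAS is Y = 1272 + 2P.
Setting them equal: 2133 = 14P, so P = 152.36.
Substituting into AD, Y = 1576.71.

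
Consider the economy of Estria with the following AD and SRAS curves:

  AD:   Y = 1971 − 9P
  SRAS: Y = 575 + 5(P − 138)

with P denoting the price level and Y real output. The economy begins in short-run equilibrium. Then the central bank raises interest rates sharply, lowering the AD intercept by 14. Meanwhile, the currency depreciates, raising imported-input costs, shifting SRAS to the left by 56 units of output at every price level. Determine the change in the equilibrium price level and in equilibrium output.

After both shocks: AD is Y = 1957 − 9P and SRAS is Y = 5P − 171.
Setting them equal: 2128 = 14P, so P = 152.
Y = 1957 − 9·152 = 589.
Initially P = 149, Y = 630, so ΔP = +3 and ΔY = -41.

ΔP = +3, ΔY = -41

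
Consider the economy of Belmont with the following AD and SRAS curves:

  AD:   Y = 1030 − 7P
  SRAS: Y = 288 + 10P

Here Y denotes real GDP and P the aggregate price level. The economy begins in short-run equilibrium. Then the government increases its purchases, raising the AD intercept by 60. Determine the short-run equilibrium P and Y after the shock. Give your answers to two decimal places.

P = 47.18, Y = 759.76

This is a positive demand shock: AD shifts right.
New AD: Y = 1090 − 7P.
Set AD = SRAS: 1090 − 7P = 288 + 10P, so 802 = 17P and P = 47.18.
Substituting into AD, Y = 759.76.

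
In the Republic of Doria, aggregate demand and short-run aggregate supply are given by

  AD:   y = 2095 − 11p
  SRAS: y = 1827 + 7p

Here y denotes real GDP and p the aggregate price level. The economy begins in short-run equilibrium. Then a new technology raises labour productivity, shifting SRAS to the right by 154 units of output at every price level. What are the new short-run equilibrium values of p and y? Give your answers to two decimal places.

This is a positive supply shock: SRAS shifts right.
New SRAS: y = 1981 + 7p.
Set AD = SRAS: 2095 − 11p = 1981 + 7p, so 114 = 18p and p = 6.33.
Substituting into AD, y = 2025.33.

p = 6.33, y = 2025.33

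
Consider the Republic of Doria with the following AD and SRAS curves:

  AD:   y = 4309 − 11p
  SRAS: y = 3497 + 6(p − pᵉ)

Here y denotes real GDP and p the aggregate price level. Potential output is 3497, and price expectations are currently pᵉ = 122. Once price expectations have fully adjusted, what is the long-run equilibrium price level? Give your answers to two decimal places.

Long-run p = 73.82

Short run: with pᵉ = 122, SRAS is y = 2765 + 6p. Setting AD = SRAS gives 1544 = 17p, so p = 90.82 and y = 4309 − 11p = 3309.94.
Output 3309.94 is below potential 3497, so over time expected prices fall and SRAS shifts right until y returns to 3497.
Long run: y = 3497 on the AD curve gives 3497 = 4309 − 11p, so p = 73.82.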